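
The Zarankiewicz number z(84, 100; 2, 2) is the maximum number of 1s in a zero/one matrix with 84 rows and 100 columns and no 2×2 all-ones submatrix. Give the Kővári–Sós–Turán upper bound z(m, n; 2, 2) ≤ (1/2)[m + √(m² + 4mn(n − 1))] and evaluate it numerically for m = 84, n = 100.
z(84, 100; 2, 2) ≤ (1/2)[84 + √(84² + 4·84·100·99)] = (1/2)[84 + √3333456] = 954.8877

Kővári–Sós–Turán: let r_1, ..., r_84 be the row sums and z = Σ r_i the total number of 1s. Each pair of columns can share at most one row with both entries 1 (else a 2×2 all-ones block appears), so Σ_i C(r_i, 2) ≤ C(100, 2) = 4950. By convexity Σ_i C(r_i, 2) ≥ 84·C(z/84, 2) = z(z − 84)/(2·84), giving z² − 84z − 84·100·99 ≤ 0 and hence z ≤ (1/2)[84 + √(7056 + 4·831600)] = (1/2)[84 + √3333456] ≈ (1/2)(84 + 1825.7755) = 954.8877.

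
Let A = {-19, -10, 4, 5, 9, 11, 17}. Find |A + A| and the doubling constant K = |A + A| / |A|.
K = |A + A| / |A| = 27/7

Enumerate A + A = {a + b : a, b ∈ A}. With |A| = 7, there are |A|^2 = 49 ordered sum pairs; collecting distinct values, A + A = {-38, -29, -20, -15, -14, -10, -8, -6, -5, -2, -1, 1, 7, 8, 9, 10, 13, 14, 15, 16, 18, 20, 21, 22, 26, 28, 34}, so |A + A| = 27. Thus K = 27/7. For comparison, the minimum possible |A + A| over all 7-element sets is 2·7 − 1 = 13 (so min K = 13/7), attained only by arithmetic progressions.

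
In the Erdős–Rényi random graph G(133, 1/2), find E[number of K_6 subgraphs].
E[# K_6] = C(133, 6) · (1/2)^C(6, 2) = 6856577728 / 2^15 = 107134027/512 ≈ 209246.146484

For each 6-subset S of vertices (there are C(133, 6) = 6856577728 such S), let X_S = 1 if S induces a K_6 (all C(6, 2) = 15 edges present). Then P(X_S = 1) = (1/2)^15 = 1/32768. By linearity of expectation, E[# K_6] = C(133, 6) · (1/2)^15 = 6856577728 / 32768 = 107134027/512 ≈ 209246.146484.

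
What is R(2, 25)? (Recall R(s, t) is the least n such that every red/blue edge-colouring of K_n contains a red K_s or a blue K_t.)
R(2, 25) = 25

R(2, k) = k for all k ≥ 2: in a 2-colouring of K_k, either some edge is red (a red K_2) or all edges are blue (a blue K_k). And K_{24} coloured all-blue has no blue K_25, so R(2, 25) > 24. Hence R(2, 25) = 25.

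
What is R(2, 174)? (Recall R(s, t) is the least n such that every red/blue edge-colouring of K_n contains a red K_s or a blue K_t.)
R(2, 174) = 174

R(2, k) = k for all k ≥ 2: in a 2-colouring of K_k, either some edge is red (a red K_2) or all edges are blue (a blue K_k). And K_{173} coloured all-blue has no blue K_174, so R(2, 174) > 173. Hence R(2, 174) = 174.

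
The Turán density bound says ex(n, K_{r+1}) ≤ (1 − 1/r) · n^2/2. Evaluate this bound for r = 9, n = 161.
Turán density bound = (8/9) · 161^2/2 = 103684/9 ≈ 11520.4444

Turán's theorem: ex(n, K_{r+1}) is achieved by the complete r-partite Turán graph T(n, r) with parts as balanced as possible, and is at most (1 − 1/r) · n^2/2. For r = 9, n = 161: the density bound is (8/9) · 25921/2 = 103684/9 ≈ 11520.4444. The integer-valued extremum is e(T(161, 9)) = 11520, which is strictly less than the density bound 103684/9 since 9 ∤ 161 (the parts of T(161, 9) cannot all be equal).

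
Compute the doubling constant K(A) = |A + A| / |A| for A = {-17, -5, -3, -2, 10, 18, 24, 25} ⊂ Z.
K = |A + A| / |A| = 31/8

Enumerate A + A = {a + b : a, b ∈ A}. With |A| = 8, there are |A|^2 = 64 ordered sum pairs; collecting distinct values, A + A = {-34, -22, -20, -19, -10, -8, -7, -6, -5, -4, 1, 5, 7, 8, 13, 15, 16, 19, 20, 21, 22, 23, 28, 34, 35, 36, 42, 43, 48, 49, 50}, so |A + A| = 31. Thus K = 31/8. For comparison, the minimum possible |A + A| over all 8-element sets is 2·8 − 1 = 15 (so min K = 15/8), attained only by arithmetic progressions.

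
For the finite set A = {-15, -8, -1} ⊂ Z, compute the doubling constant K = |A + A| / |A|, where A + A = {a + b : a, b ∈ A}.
K = |A + A| / |A| = 5/3

Enumerate A + A = {a + b : a, b ∈ A}. With |A| = 3, there are |A|^2 = 9 ordered sum pairs; collecting distinct values, A + A = {-30, -23, -16, -9, -2}, so |A + A| = 5. Thus K = 5/3. Here |A + A| = 2|A| − 1 = 5, the minimum possible — so K = 5/3 is minimal, which holds iff A is an arithmetic progression.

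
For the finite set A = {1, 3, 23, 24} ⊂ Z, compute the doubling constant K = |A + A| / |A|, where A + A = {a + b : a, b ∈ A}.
K = |A + A| / |A| = 10/4 = 5/2

Enumerate A + A = {a + b : a, b ∈ A}. With |A| = 4, there are |A|^2 = 16 ordered sum pairs; collecting distinct values, A + A = {2, 4, 6, 24, 25, 26, 27, 46, 47, 48}, so |A + A| = 10. Thus K = 10/4 = 5/2. For comparison, the minimum possible |A + A| over all 4-element sets is 2·4 − 1 = 7 (so min K = 7/4), attained only by arithmetic progressions.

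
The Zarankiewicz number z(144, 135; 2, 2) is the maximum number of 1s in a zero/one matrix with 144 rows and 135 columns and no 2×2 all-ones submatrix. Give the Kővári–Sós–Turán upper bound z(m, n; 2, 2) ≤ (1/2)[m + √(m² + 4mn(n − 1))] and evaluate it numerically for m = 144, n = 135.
z(144, 135; 2, 2) ≤ (1/2)[144 + √(144² + 4·144·135·134)] = (1/2)[144 + √10440576] = 1687.594

Kővári–Sós–Turán: let r_1, ..., r_144 be the row sums and z = Σ r_i the total number of 1s. Each pair of columns can share at most one row with both entries 1 (else a 2×2 all-ones block appears), so Σ_i C(r_i, 2) ≤ C(135, 2) = 9045. By convexity Σ_i C(r_i, 2) ≥ 144·C(z/144, 2) = z(z − 144)/(2·144), giving z² − 144z − 144·135·134 ≤ 0 and hence z ≤ (1/2)[144 + √(20736 + 4·2604960)] = (1/2)[144 + √10440576] ≈ (1/2)(144 + 3231.188) = 1687.594.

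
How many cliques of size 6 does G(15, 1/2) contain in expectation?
E[# K_6] = C(15, 6) · (1/2)^C(6, 2) = 5005 / 2^15 ≈ 0.152740

For each 6-subset S of vertices (there are C(15, 6) = 5005 such S), let X_S = 1 if S induces a K_6 (all C(6, 2) = 15 edges present). Then P(X_S = 1) = (1/2)^15 = 1/32768. By linearity of expectation, E[# K_6] = C(15, 6) · (1/2)^15 = 5005 / 32768 ≈ 0.152740.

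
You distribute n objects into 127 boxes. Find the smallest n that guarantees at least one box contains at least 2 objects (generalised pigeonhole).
n = (2 − 1)·127 + 1 = 128

By the generalised pigeonhole principle, to guarantee some box contains ≥ r objects we need more than (r − 1) · k objects total. Threshold: n = (r − 1) · k + 1. With r = 2 and k = 127: n = 1 · 127 + 1 = 127 + 1 = 128. For n = 127 = 1 · 127, we can put exactly 1 objects in every box, avoiding 2 in any single one — so 128 is tight.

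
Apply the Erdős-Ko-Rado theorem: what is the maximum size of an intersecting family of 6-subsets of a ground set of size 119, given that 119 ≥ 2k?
max |F| = C(118, 5) = 174963438

The Erdős-Ko-Rado theorem states: for n ≥ 2k, an intersecting family of k-subsets of an n-element set has size at most C(n − 1, k − 1), with equality for 'star' families {A ⊆ [n] : |A| = k, i ∈ A} (fix an element i). For n = 119, k = 6: C(118, 5) = 174963438.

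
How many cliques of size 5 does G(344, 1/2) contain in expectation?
E[# K_5] = C(344, 5) · (1/2)^C(5, 2) = 38987978568 / 2^10 = 4873497321/128 = 38074197.8203125

For each 5-subset S of vertices (there are C(344, 5) = 38987978568 such S), let X_S = 1 if S induces a K_5 (all C(5, 2) = 10 edges present). Then P(X_S = 1) = (1/2)^10 = 1/1024. By linearity of expectation, E[# K_5] = C(344, 5) · (1/2)^10 = 38987978568 / 1024 = 4873497321/128 = 38074197.8203125.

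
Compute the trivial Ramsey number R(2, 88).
R(2, 88) = 88

R(2, k) = k for all k ≥ 2: in a 2-colouring of K_k, either some edge is red (a red K_2) or all edges are blue (a blue K_k). And K_{87} coloured all-blue has no blue K_88, so R(2, 88) > 87. Hence R(2, 88) = 88.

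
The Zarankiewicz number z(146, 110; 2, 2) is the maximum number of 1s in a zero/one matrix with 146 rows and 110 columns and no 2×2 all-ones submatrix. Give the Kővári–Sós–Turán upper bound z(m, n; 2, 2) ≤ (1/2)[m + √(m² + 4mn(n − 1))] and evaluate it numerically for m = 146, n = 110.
z(146, 110; 2, 2) ≤ (1/2)[146 + √(146² + 4·146·110·109)] = (1/2)[146 + √7023476] = 1398.0921

Kővári–Sós–Turán: let r_1, ..., r_146 be the row sums and z = Σ r_i the total number of 1s. Each pair of columns can share at most one row with both entries 1 (else a 2×2 all-ones block appears), so Σ_i C(r_i, 2) ≤ C(110, 2) = 5995. By convexity Σ_i C(r_i, 2) ≥ 146·C(z/146, 2) = z(z − 146)/(2·146), giving z² − 146z − 146·110·109 ≤ 0 and hence z ≤ (1/2)[146 + √(21316 + 4·1750540)] = (1/2)[146 + √7023476] ≈ (1/2)(146 + 2650.1841) = 1398.0921.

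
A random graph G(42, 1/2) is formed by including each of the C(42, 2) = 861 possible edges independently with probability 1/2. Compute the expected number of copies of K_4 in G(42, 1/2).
E[# K_4] = C(42, 4) · (1/2)^C(4, 2) = 111930 / 2^6 = 55965/32 = 1748.90625

For each 4-subset S of vertices (there are C(42, 4) = 111930 such S), let X_S = 1 if S induces a K_4 (all C(4, 2) = 6 edges present). Then P(X_S = 1) = (1/2)^6 = 1/64. By linearity of expectation, E[# K_4] = C(42, 4) · (1/2)^6 = 111930 / 64 = 55965/32 = 1748.90625.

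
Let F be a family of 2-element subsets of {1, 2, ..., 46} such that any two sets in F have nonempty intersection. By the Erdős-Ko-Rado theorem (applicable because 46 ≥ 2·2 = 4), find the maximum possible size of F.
max |F| = C(45, 1) = 45

Erdős-Ko-Rado (1961): when n ≥ 2k, max |F| = C(n−1, k−1). The bound is attained by the star {A : i ∈ A} for any fixed i ∈ [n]. Here C(46−1, 2−1) = C(45, 1) = 45.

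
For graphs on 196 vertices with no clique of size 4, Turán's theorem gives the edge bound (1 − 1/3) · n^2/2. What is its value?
Turán density bound = (2/3) · 196^2/2 = 38416/3 ≈ 12805.3333

Turán's theorem: ex(n, K_{r+1}) is achieved by the complete r-partite Turán graph T(n, r) with parts as balanced as possible, and is at most (1 − 1/r) · n^2/2. For r = 3, n = 196: the density bound is (2/3) · 38416/2 = 38416/3 ≈ 12805.3333. The integer-valued extremum is e(T(196, 3)) = 12805, which is strictly less than the density bound 38416/3 since 3 ∤ 196 (the parts of T(196, 3) cannot all be equal).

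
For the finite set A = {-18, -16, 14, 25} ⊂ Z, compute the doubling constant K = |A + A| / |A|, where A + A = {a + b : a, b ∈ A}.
K = |A + A| / |A| = 10/4 = 5/2

Enumerate A + A = {a + b : a, b ∈ A}. With |A| = 4, there are |A|^2 = 16 ordered sum pairs; collecting distinct values, A + A = {-36, -34, -32, -4, -2, 7, 9, 28, 39, 50}, so |A + A| = 10. Thus K = 10/4 = 5/2. For comparison, the minimum possible |A + A| over all 4-element sets is 2·4 − 1 = 7 (so min K = 7/4), attained only by arithmetic progressions.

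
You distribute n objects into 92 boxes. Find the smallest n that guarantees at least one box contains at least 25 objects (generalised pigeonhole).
n = (25 − 1)·92 + 1 = 2209

By the generalised pigeonhole principle, to guarantee some box contains ≥ r objects we need more than (r − 1) · k objects total. Threshold: n = (r − 1) · k + 1. With r = 25 and k = 92: n = 24 · 92 + 1 = 2208 + 1 = 2209. For n = 2208 = 24 · 92, we can put exactly 24 objects in every box, avoiding 25 in any single one — so 2209 is tight.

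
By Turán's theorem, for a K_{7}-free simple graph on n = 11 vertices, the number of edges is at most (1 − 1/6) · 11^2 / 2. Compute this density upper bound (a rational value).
Turán density bound = (5/6) · 11^2/2 = 605/12 ≈ 50.4167

Turán's theorem: ex(n, K_{r+1}) is achieved by the complete r-partite Turán graph T(n, r) with parts as balanced as possible, and is at most (1 − 1/r) · n^2/2. For r = 6, n = 11: the density bound is (5/6) · 121/2 = 605/12 ≈ 50.4167. The integer-valued extremum is e(T(11, 6)) = 50, which is strictly less than the density bound 605/12 since 6 ∤ 11 (the parts of T(11, 6) cannot all be equal).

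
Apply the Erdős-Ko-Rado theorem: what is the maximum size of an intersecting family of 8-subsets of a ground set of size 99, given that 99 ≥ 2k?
max |F| = C(98, 7) = 13834413152

The Erdős-Ko-Rado theorem states: for n ≥ 2k, an intersecting family of k-subsets of an n-element set has size at most C(n − 1, k − 1), with equality for 'star' families {A ⊆ [n] : |A| = k, i ∈ A} (fix an element i). For n = 99, k = 8: C(98, 7) = 13834413152.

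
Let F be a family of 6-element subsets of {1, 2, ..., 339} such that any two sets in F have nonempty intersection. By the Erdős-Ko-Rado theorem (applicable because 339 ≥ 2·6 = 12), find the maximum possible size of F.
max |F| = C(338, 5) = 35685838552

Erdős-Ko-Rado (1961): when n ≥ 2k, max |F| = C(n−1, k−1). The bound is attained by the star {A : i ∈ A} for any fixed i ∈ [n]. Here C(339−1, 6−1) = C(338, 5) = 35685838552.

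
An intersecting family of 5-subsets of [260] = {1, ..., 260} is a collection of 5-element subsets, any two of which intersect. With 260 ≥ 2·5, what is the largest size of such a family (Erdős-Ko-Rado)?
max |F| = C(259, 4) = 183181376

The Erdős-Ko-Rado theorem states: for n ≥ 2k, an intersecting family of k-subsets of an n-element set has size at most C(n − 1, k − 1), with equality for 'star' families {A ⊆ [n] : |A| = k, i ∈ A} (fix an element i). For n = 260, k = 5: C(259, 4) = 183181376.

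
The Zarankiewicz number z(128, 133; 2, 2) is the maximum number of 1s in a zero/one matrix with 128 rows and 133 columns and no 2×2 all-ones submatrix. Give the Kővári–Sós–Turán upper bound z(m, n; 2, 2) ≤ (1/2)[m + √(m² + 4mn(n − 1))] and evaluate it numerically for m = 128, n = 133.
z(128, 133; 2, 2) ≤ (1/2)[128 + √(128² + 4·128·133·132)] = (1/2)[128 + √9005056] = 1564.4213

Kővári–Sós–Turán: let r_1, ..., r_128 be the row sums and z = Σ r_i the total number of 1s. Each pair of columns can share at most one row with both entries 1 (else a 2×2 all-ones block appears), so Σ_i C(r_i, 2) ≤ C(133, 2) = 8778. By convexity Σ_i C(r_i, 2) ≥ 128·C(z/128, 2) = z(z − 128)/(2·128), giving z² − 128z − 128·133·132 ≤ 0 and hence z ≤ (1/2)[128 + √(16384 + 4·2247168)] = (1/2)[128 + √9005056] ≈ (1/2)(128 + 3000.8425) = 1564.4213.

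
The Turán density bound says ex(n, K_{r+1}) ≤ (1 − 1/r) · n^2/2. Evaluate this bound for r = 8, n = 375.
Turán density bound = (7/8) · 375^2/2 = 984375/16 ≈ 61523.4375

Turán's theorem: ex(n, K_{r+1}) is achieved by the complete r-partite Turán graph T(n, r) with parts as balanced as possible, and is at most (1 − 1/r) · n^2/2. For r = 8, n = 375: the density bound is (7/8) · 140625/2 = 984375/16 ≈ 61523.4375. The integer-valued extremum is e(T(375, 8)) = 61523, which is strictly less than the density bound 984375/16 since 8 ∤ 375 (the parts of T(375, 8) cannot all be equal).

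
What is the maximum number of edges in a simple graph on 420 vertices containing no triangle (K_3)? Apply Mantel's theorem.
ex(420, K_3) = ⌊420^2/4⌋ = 44100

Mantel (1907): a triangle-free graph on n vertices has at most ⌊n^2/4⌋ edges, with equality for the complete bipartite graph K_{⌊n/2⌋, ⌈n/2⌉}. For n = 420: ⌊420^2/4⌋ = ⌊176400/4⌋ = 44100. The extremal graph is K_{210, 210}, which has 210·210 = 44100 edges.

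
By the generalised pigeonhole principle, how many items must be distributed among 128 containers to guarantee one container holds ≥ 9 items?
n = (9 − 1)·128 + 1 = 1025

By the generalised pigeonhole principle, to guarantee some box contains ≥ r objects we need more than (r − 1) · k objects total. Threshold: n = (r − 1) · k + 1. With r = 9 and k = 128: n = 8 · 128 + 1 = 1024 + 1 = 1025. For n = 1024 = 8 · 128, we can put exactly 8 objects in every box, avoiding 9 in any single one — so 1025 is tight.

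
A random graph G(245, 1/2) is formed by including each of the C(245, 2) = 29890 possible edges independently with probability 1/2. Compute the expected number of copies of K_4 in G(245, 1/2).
E[# K_4] = C(245, 4) · (1/2)^C(4, 2) = 146475945 / 2^6 = 2288686.640625

For each 4-subset S of vertices (there are C(245, 4) = 146475945 such S), let X_S = 1 if S induces a K_4 (all C(4, 2) = 6 edges present). Then P(X_S = 1) = (1/2)^6 = 1/64. By linearity of expectation, E[# K_4] = C(245, 4) · (1/2)^6 = 146475945 / 64 = 2288686.640625.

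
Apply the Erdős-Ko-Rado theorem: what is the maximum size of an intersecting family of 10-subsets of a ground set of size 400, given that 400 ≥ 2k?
max |F| = C(399, 9) = 644951890065388829

The Erdős-Ko-Rado theorem states: for n ≥ 2k, an intersecting family of k-subsets of an n-element set has size at most C(n − 1, k − 1), with equality for 'star' families {A ⊆ [n] : |A| = k, i ∈ A} (fix an element i). For n = 400, k = 10: C(399, 9) = 644951890065388829.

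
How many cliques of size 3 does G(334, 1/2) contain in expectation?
E[# K_3] = C(334, 3) · (1/2)^C(3, 2) = 6154284 / 2^3 = 1538571/2 = 769285.5

For each 3-subset S of vertices (there are C(334, 3) = 6154284 such S), let X_S = 1 if S induces a K_3 (all C(3, 2) = 3 edges present). Then P(X_S = 1) = (1/2)^3 = 1/8. By linearity of expectation, E[# K_3] = C(334, 3) · (1/2)^3 = 6154284 / 8 = 1538571/2 = 769285.5.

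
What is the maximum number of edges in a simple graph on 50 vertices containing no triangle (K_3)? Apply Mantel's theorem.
ex(50, K_3) = ⌊50^2/4⌋ = 625

Mantel (1907): a triangle-free graph on n vertices has at most ⌊n^2/4⌋ edges, with equality for the complete bipartite graph K_{⌊n/2⌋, ⌈n/2⌉}. For n = 50: ⌊50^2/4⌋ = ⌊2500/4⌋ = 625. The extremal graph is K_{25, 25}, which has 25·25 = 625 edges.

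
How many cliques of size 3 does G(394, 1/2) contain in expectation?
E[# K_3] = C(394, 3) · (1/2)^C(3, 2) = 10116344 / 2^3 = 1264543

For each 3-subset S of vertices (there are C(394, 3) = 10116344 such S), let X_S = 1 if S induces a K_3 (all C(3, 2) = 3 edges present). Then P(X_S = 1) = (1/2)^3 = 1/8. By linearity of expectation, E[# K_3] = C(394, 3) · (1/2)^3 = 10116344 / 8 = 1264543.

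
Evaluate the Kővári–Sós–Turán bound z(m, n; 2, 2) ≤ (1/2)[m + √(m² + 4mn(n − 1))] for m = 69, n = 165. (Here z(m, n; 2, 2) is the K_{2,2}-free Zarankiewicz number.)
z(69, 165; 2, 2) ≤ (1/2)[69 + √(69² + 4·69·165·164)] = (1/2)[69 + √7473321] = 1401.3688

Kővári–Sós–Turán: let r_1, ..., r_69 be the row sums and z = Σ r_i the total number of 1s. Each pair of columns can share at most one row with both entries 1 (else a 2×2 all-ones block appears), so Σ_i C(r_i, 2) ≤ C(165, 2) = 13530. By convexity Σ_i C(r_i, 2) ≥ 69·C(z/69, 2) = z(z − 69)/(2·69), giving z² − 69z − 69·165·164 ≤ 0 and hence z ≤ (1/2)[69 + √(4761 + 4·1867140)] = (1/2)[69 + √7473321] ≈ (1/2)(69 + 2733.7376) = 1401.3688.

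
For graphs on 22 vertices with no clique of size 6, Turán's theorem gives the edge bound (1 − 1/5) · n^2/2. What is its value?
Turán density bound = (4/5) · 22^2/2 = 968/5 ≈ 193.6

Turán's theorem: ex(n, K_{r+1}) is achieved by the complete r-partite Turán graph T(n, r) with parts as balanced as possible, and is at most (1 − 1/r) · n^2/2. For r = 5, n = 22: the density bound is (4/5) · 484/2 = 968/5 ≈ 193.6. The integer-valued extremum is e(T(22, 5)) = 193, which is strictly less than the density bound 968/5 since 5 ∤ 22 (the parts of T(22, 5) cannot all be equal).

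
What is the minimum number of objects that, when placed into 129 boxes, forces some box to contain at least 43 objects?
n = (43 − 1)·129 + 1 = 5419

By the generalised pigeonhole principle, to guarantee some box contains ≥ r objects we need more than (r − 1) · k objects total. Threshold: n = (r − 1) · k + 1. With r = 43 and k = 129: n = 42 · 129 + 1 = 5418 + 1 = 5419. For n = 5418 = 42 · 129, we can put exactly 42 objects in every box, avoiding 43 in any single one — so 5419 is tight.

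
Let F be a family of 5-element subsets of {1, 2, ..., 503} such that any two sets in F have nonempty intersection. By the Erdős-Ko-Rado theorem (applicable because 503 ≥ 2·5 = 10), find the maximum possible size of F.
max |F| = C(502, 4) = 2614572875

Erdős-Ko-Rado (1961): when n ≥ 2k, max |F| = C(n−1, k−1). The bound is attained by the star {A : i ∈ A} for any fixed i ∈ [n]. Here C(503−1, 5−1) = C(502, 4) = 2614572875.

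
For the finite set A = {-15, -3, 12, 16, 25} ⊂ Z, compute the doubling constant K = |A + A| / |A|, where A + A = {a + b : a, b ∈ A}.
K = |A + A| / |A| = 15/5 = 3

Enumerate A + A = {a + b : a, b ∈ A}. With |A| = 5, there are |A|^2 = 25 ordered sum pairs; collecting distinct values, A + A = {-30, -18, -6, -3, 1, 9, 10, 13, 22, 24, 28, 32, 37, 41, 50}, so |A + A| = 15. Thus K = 15/5 = 3. For comparison, the minimum possible |A + A| over all 5-element sets is 2·5 − 1 = 9 (so min K = 9/5), attained only by arithmetic progressions.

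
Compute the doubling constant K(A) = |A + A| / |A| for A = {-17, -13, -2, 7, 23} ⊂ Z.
K = |A + A| / |A| = 15/5 = 3

Enumerate A + A = {a + b : a, b ∈ A}. With |A| = 5, there are |A|^2 = 25 ordered sum pairs; collecting distinct values, A + A = {-34, -30, -26, -19, -15, -10, -6, -4, 5, 6, 10, 14, 21, 30, 46}, so |A + A| = 15. Thus K = 15/5 = 3. For comparison, the minimum possible |A + A| over all 5-element sets is 2·5 − 1 = 9 (so min K = 9/5), attained only by arithmetic progressions.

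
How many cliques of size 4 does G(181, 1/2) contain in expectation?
E[# K_4] = C(181, 4) · (1/2)^C(4, 2) = 43252665 / 2^6 = 675822.890625

For each 4-subset S of vertices (there are C(181, 4) = 43252665 such S), let X_S = 1 if S induces a K_4 (all C(4, 2) = 6 edges present). Then P(X_S = 1) = (1/2)^6 = 1/64. By linearity of expectation, E[# K_4] = C(181, 4) · (1/2)^6 = 43252665 / 64 = 675822.890625.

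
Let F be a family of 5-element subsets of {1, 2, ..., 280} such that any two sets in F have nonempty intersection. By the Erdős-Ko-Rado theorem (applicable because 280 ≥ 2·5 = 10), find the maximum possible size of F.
max |F| = C(279, 4) = 247073751

The Erdős-Ko-Rado theorem states: for n ≥ 2k, an intersecting family of k-subsets of an n-element set has size at most C(n − 1, k − 1), with equality for 'star' families {A ⊆ [n] : |A| = k, i ∈ A} (fix an element i). For n = 280, k = 5: C(279, 4) = 247073751.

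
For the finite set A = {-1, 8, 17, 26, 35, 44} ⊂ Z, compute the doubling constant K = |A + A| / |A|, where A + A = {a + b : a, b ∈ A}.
K = |A + A| / |A| = 11/6

Enumerate A + A = {a + b : a, b ∈ A}. With |A| = 6, there are |A|^2 = 36 ordered sum pairs; collecting distinct values, A + A = {-2, 7, 16, 25, 34, 43, 52, 61, 70, 79, 88}, so |A + A| = 11. Thus K = 11/6. Here |A + A| = 2|A| − 1 = 11, the minimum possible — so K = 11/6 is minimal, which holds iff A is an arithmetic progression.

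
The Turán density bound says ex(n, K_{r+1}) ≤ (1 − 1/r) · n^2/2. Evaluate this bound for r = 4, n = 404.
Turán density bound = (3/4) · 404^2/2 = 61206

Turán's theorem: ex(n, K_{r+1}) is achieved by the complete r-partite Turán graph T(n, r) with parts as balanced as possible, and is at most (1 − 1/r) · n^2/2. For r = 4, n = 404: the density bound is (3/4) · 163216/2 = 61206. Since 4 ∣ 404, the Turán graph T(404, 4) has parts of equal size 101, and its edge count e(T(404, 4)) = 61206 attains the density bound exactly.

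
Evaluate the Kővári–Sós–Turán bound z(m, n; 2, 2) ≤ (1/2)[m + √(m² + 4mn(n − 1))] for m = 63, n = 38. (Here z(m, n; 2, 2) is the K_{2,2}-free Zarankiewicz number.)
z(63, 38; 2, 2) ≤ (1/2)[63 + √(63² + 4·63·38·37)] = (1/2)[63 + √358281] = 330.7829

Kővári–Sós–Turán: let r_1, ..., r_63 be the row sums and z = Σ r_i the total number of 1s. Each pair of columns can share at most one row with both entries 1 (else a 2×2 all-ones block appears), so Σ_i C(r_i, 2) ≤ C(38, 2) = 703. By convexity Σ_i C(r_i, 2) ≥ 63·C(z/63, 2) = z(z − 63)/(2·63), giving z² − 63z − 63·38·37 ≤ 0 and hence z ≤ (1/2)[63 + √(3969 + 4·88578)] = (1/2)[63 + √358281] ≈ (1/2)(63 + 598.5658) = 330.7829.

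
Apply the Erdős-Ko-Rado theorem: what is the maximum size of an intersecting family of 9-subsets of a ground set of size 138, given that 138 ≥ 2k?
max |F| = C(137, 8) = 2499296258745

Erdős-Ko-Rado (1961): when n ≥ 2k, max |F| = C(n−1, k−1). The bound is attained by the star {A : i ∈ A} for any fixed i ∈ [n]. Here C(138−1, 9−1) = C(137, 8) = 2499296258745.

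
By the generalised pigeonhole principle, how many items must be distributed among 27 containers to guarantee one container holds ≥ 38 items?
n = (38 − 1)·27 + 1 = 1000

By the generalised pigeonhole principle, to guarantee some box contains ≥ r objects we need more than (r − 1) · k objects total. Threshold: n = (r − 1) · k + 1. With r = 38 and k = 27: n = 37 · 27 + 1 = 999 + 1 = 1000. For n = 999 = 37 · 27, we can put exactly 37 objects in every box, avoiding 38 in any single one — so 1000 is tight.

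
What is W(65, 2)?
W(65, 2) = 65 + 1 = 66

A 2-term AP is any pair of integers, so a monochromatic 2-AP exists iff some colour is used at least twice. With 65 colours, the colouring i ↦ i on {1, ..., 65} uses each colour once, avoiding any monochromatic pair, so W(65, 2) > 65. For {1, ..., 66}, pigeonhole forces two integers of the same colour, which form a monochromatic 2-AP. Hence W(65, 2) = 66.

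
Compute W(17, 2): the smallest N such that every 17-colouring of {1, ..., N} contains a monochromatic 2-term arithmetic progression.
W(17, 2) = 17 + 1 = 18

A 2-term AP is any pair of integers, so a monochromatic 2-AP exists iff some colour is used at least twice. With 17 colours, the colouring i ↦ i on {1, ..., 17} uses each colour once, avoiding any monochromatic pair, so W(17, 2) > 17. For {1, ..., 18}, pigeonhole forces two integers of the same colour, which form a monochromatic 2-AP. Hence W(17, 2) = 18.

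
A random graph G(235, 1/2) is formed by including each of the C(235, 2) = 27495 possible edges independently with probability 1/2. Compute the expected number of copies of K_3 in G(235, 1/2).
E[# K_3] = C(235, 3) · (1/2)^C(3, 2) = 2135445 / 2^3 = 266930.625

For each 3-subset S of vertices (there are C(235, 3) = 2135445 such S), let X_S = 1 if S induces a K_3 (all C(3, 2) = 3 edges present). Then P(X_S = 1) = (1/2)^3 = 1/8. By linearity of expectation, E[# K_3] = C(235, 3) · (1/2)^3 = 2135445 / 8 = 266930.625.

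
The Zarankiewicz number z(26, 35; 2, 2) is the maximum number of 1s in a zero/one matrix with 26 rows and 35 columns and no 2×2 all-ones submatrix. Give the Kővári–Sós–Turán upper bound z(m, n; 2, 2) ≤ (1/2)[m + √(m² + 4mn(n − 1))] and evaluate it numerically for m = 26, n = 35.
z(26, 35; 2, 2) ≤ (1/2)[26 + √(26² + 4·26·35·34)] = (1/2)[26 + √124436] = 189.3774

Kővári–Sós–Turán: let r_1, ..., r_26 be the row sums and z = Σ r_i the total number of 1s. Each pair of columns can share at most one row with both entries 1 (else a 2×2 all-ones block appears), so Σ_i C(r_i, 2) ≤ C(35, 2) = 595. By convexity Σ_i C(r_i, 2) ≥ 26·C(z/26, 2) = z(z − 26)/(2·26), giving z² − 26z − 26·35·34 ≤ 0 and hence z ≤ (1/2)[26 + √(676 + 4·30940)] = (1/2)[26 + √124436] ≈ (1/2)(26 + 352.7549) = 189.3774.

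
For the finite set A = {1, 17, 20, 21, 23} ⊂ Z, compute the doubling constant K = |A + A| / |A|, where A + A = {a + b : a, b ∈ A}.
K = |A + A| / |A| = 14/5

Enumerate A + A = {a + b : a, b ∈ A}. With |A| = 5, there are |A|^2 = 25 ordered sum pairs; collecting distinct values, A + A = {2, 18, 21, 22, 24, 34, 37, 38, 40, 41, 42, 43, 44, 46}, so |A + A| = 14. Thus K = 14/5. For comparison, the minimum possible |A + A| over all 5-element sets is 2·5 − 1 = 9 (so min K = 9/5), attained only by arithmetic progressions.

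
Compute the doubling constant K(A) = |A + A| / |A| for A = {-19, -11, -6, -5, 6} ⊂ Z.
K = |A + A| / |A| = 15/5 = 3

Enumerate A + A = {a + b : a, b ∈ A}. With |A| = 5, there are |A|^2 = 25 ordered sum pairs; collecting distinct values, A + A = {-38, -30, -25, -24, -22, -17, -16, -13, -12, -11, -10, -5, 0, 1, 12}, so |A + A| = 15. Thus K = 15/5 = 3. For comparison, the minimum possible |A + A| over all 5-element sets is 2·5 − 1 = 9 (so min K = 9/5), attained only by arithmetic progressions.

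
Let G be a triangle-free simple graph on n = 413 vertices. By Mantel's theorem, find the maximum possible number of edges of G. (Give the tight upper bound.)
ex(413, K_3) = ⌊413^2/4⌋ = 42642

Mantel (1907): a triangle-free graph on n vertices has at most ⌊n^2/4⌋ edges, with equality for the complete bipartite graph K_{⌊n/2⌋, ⌈n/2⌉}. For n = 413: ⌊413^2/4⌋ = ⌊170569/4⌋ = 42642. The extremal graph is K_{206, 207}, which has 206·207 = 42642 edges.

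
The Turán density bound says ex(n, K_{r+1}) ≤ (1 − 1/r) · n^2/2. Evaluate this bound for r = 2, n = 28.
Turán density bound = (1/2) · 28^2/2 = 196

Turán's theorem: ex(n, K_{r+1}) is achieved by the complete r-partite Turán graph T(n, r) with parts as balanced as possible, and is at most (1 − 1/r) · n^2/2. For r = 2, n = 28: the density bound is (1/2) · 784/2 = 196. Since 2 ∣ 28, the Turán graph T(28, 2) has parts of equal size 14, and its edge count e(T(28, 2)) = 196 attains the density bound exactly.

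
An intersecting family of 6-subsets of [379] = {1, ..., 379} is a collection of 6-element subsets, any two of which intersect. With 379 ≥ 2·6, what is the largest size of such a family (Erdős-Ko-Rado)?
max |F| = C(378, 5) = 62624261700

The Erdős-Ko-Rado theorem states: for n ≥ 2k, an intersecting family of k-subsets of an n-element set has size at most C(n − 1, k − 1), with equality for 'star' families {A ⊆ [n] : |A| = k, i ∈ A} (fix an element i). For n = 379, k = 6: C(378, 5) = 62624261700.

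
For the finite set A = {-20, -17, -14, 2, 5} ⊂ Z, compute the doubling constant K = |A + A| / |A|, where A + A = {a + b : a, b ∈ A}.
K = |A + A| / |A| = 12/5

Enumerate A + A = {a + b : a, b ∈ A}. With |A| = 5, there are |A|^2 = 25 ordered sum pairs; collecting distinct values, A + A = {-40, -37, -34, -31, -28, -18, -15, -12, -9, 4, 7, 10}, so |A + A| = 12. Thus K = 12/5. For comparison, the minimum possible |A + A| over all 5-element sets is 2·5 − 1 = 9 (so min K = 9/5), attained only by arithmetic progressions.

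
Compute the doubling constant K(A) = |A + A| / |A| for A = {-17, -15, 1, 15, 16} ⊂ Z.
K = |A + A| / |A| = 15/5 = 3

Enumerate A + A = {a + b : a, b ∈ A}. With |A| = 5, there are |A|^2 = 25 ordered sum pairs; collecting distinct values, A + A = {-34, -32, -30, -16, -14, -2, -1, 0, 1, 2, 16, 17, 30, 31, 32}, so |A + A| = 15. Thus K = 15/5 = 3. For comparison, the minimum possible |A + A| over all 5-element sets is 2·5 − 1 = 9 (so min K = 9/5), attained only by arithmetic progressions.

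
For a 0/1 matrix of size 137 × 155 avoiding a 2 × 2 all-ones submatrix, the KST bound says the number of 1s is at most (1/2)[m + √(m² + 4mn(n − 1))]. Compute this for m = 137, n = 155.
z(137, 155; 2, 2) ≤ (1/2)[137 + √(137² + 4·137·155·154)] = (1/2)[137 + √13099529] = 1878.1636

Kővári–Sós–Turán: let r_1, ..., r_137 be the row sums and z = Σ r_i the total number of 1s. Each pair of columns can share at most one row with both entries 1 (else a 2×2 all-ones block appears), so Σ_i C(r_i, 2) ≤ C(155, 2) = 11935. By convexity Σ_i C(r_i, 2) ≥ 137·C(z/137, 2) = z(z − 137)/(2·137), giving z² − 137z − 137·155·154 ≤ 0 and hence z ≤ (1/2)[137 + √(18769 + 4·3270190)] = (1/2)[137 + √13099529] ≈ (1/2)(137 + 3619.3271) = 1878.1636.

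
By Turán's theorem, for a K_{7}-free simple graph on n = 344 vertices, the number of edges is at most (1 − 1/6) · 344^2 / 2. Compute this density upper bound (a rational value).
Turán density bound = (5/6) · 344^2/2 = 147920/3 ≈ 49306.6667

Turán's theorem: ex(n, K_{r+1}) is achieved by the complete r-partite Turán graph T(n, r) with parts as balanced as possible, and is at most (1 − 1/r) · n^2/2. For r = 6, n = 344: the density bound is (5/6) · 118336/2 = 147920/3 ≈ 49306.6667. The integer-valued extremum is e(T(344, 6)) = 49306, which is strictly less than the density bound 147920/3 since 6 ∤ 344 (the parts of T(344, 6) cannot all be equal).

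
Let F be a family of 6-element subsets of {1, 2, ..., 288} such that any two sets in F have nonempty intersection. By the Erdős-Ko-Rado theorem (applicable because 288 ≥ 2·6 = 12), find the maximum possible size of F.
max |F| = C(287, 5) = 15668099447

The Erdős-Ko-Rado theorem states: for n ≥ 2k, an intersecting family of k-subsets of an n-element set has size at most C(n − 1, k − 1), with equality for 'star' families {A ⊆ [n] : |A| = k, i ∈ A} (fix an element i). For n = 288, k = 6: C(287, 5) = 15668099447.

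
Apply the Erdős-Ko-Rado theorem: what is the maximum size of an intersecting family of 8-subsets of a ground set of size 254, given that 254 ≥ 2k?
max |F| = C(253, 7) = 12107437527900

The Erdős-Ko-Rado theorem states: for n ≥ 2k, an intersecting family of k-subsets of an n-element set has size at most C(n − 1, k − 1), with equality for 'star' families {A ⊆ [n] : |A| = k, i ∈ A} (fix an element i). For n = 254, k = 8: C(253, 7) = 12107437527900.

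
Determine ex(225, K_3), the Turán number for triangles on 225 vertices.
ex(225, K_3) = ⌊225^2/4⌋ = 12656

Mantel (1907): a triangle-free graph on n vertices has at most ⌊n^2/4⌋ edges, with equality for the complete bipartite graph K_{⌊n/2⌋, ⌈n/2⌉}. For n = 225: ⌊225^2/4⌋ = ⌊50625/4⌋ = 12656. The extremal graph is K_{112, 113}, which has 112·113 = 12656 edges.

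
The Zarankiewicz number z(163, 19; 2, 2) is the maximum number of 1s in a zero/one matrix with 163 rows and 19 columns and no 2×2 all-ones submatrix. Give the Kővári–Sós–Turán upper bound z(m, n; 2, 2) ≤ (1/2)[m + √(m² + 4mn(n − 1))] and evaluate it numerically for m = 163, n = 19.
z(163, 19; 2, 2) ≤ (1/2)[163 + √(163² + 4·163·19·18)] = (1/2)[163 + √249553] = 331.2764

Kővári–Sós–Turán: let r_1, ..., r_163 be the row sums and z = Σ r_i the total number of 1s. Each pair of columns can share at most one row with both entries 1 (else a 2×2 all-ones block appears), so Σ_i C(r_i, 2) ≤ C(19, 2) = 171. By convexity Σ_i C(r_i, 2) ≥ 163·C(z/163, 2) = z(z − 163)/(2·163), giving z² − 163z − 163·19·18 ≤ 0 and hence z ≤ (1/2)[163 + √(26569 + 4·55746)] = (1/2)[163 + √249553] ≈ (1/2)(163 + 499.5528) = 331.2764.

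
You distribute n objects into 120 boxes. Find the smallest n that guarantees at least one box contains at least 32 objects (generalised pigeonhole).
n = (32 − 1)·120 + 1 = 3721

By the generalised pigeonhole principle, to guarantee some box contains ≥ r objects we need more than (r − 1) · k objects total. Threshold: n = (r − 1) · k + 1. With r = 32 and k = 120: n = 31 · 120 + 1 = 3720 + 1 = 3721. For n = 3720 = 31 · 120, we can put exactly 31 objects in every box, avoiding 32 in any single one — so 3721 is tight.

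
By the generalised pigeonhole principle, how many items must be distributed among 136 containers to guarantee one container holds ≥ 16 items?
n = (16 − 1)·136 + 1 = 2041

By the generalised pigeonhole principle, to guarantee some box contains ≥ r objects we need more than (r − 1) · k objects total. Threshold: n = (r − 1) · k + 1. With r = 16 and k = 136: n = 15 · 136 + 1 = 2040 + 1 = 2041. For n = 2040 = 15 · 136, we can put exactly 15 objects in every box, avoiding 16 in any single one — so 2041 is tight.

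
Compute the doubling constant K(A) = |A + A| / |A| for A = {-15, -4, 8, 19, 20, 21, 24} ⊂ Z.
K = |A + A| / |A| = 25/7

Enumerate A + A = {a + b : a, b ∈ A}. With |A| = 7, there are |A|^2 = 49 ordered sum pairs; collecting distinct values, A + A = {-30, -19, -8, -7, 4, 5, 6, 9, 15, 16, 17, 20, 27, 28, 29, 32, 38, 39, 40, 41, 42, 43, 44, 45, 48}, so |A + A| = 25. Thus K = 25/7. For comparison, the minimum possible |A + A| over all 7-element sets is 2·7 − 1 = 13 (so min K = 13/7), attained only by arithmetic progressions.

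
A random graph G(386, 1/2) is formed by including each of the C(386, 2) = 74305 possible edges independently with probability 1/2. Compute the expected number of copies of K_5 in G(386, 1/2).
E[# K_5] = C(386, 5) · (1/2)^C(5, 2) = 69576110912 / 2^10 = 1087126733/16 = 67945420.8125

For each 5-subset S of vertices (there are C(386, 5) = 69576110912 such S), let X_S = 1 if S induces a K_5 (all C(5, 2) = 10 edges present). Then P(X_S = 1) = (1/2)^10 = 1/1024. By linearity of expectation, E[# K_5] = C(386, 5) · (1/2)^10 = 69576110912 / 1024 = 1087126733/16 = 67945420.8125.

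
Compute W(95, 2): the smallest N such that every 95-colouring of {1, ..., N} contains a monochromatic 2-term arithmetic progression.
W(95, 2) = 95 + 1 = 96

A 2-term AP is any pair of integers, so a monochromatic 2-AP exists iff some colour is used at least twice. With 95 colours, the colouring i ↦ i on {1, ..., 95} uses each colour once, avoiding any monochromatic pair, so W(95, 2) > 95. For {1, ..., 96}, pigeonhole forces two integers of the same colour, which form a monochromatic 2-AP. Hence W(95, 2) = 96.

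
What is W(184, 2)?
W(184, 2) = 184 + 1 = 185

A 2-term AP is any pair of integers, so a monochromatic 2-AP exists iff some colour is used at least twice. With 184 colours, the colouring i ↦ i on {1, ..., 184} uses each colour once, avoiding any monochromatic pair, so W(184, 2) > 184. For {1, ..., 185}, pigeonhole forces two integers of the same colour, which form a monochromatic 2-AP. Hence W(184, 2) = 185.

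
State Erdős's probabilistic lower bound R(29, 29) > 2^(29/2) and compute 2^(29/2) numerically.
2^(29/2) = 23170.475; so R(29, 29) > 23170.475

Colour each edge of K_n uniformly at random with red/blue. The expected number of monochromatic K_29 is C(n, 29) · 2 · 2^(−C(29,2)). If C(n, 29) · 2^(1 − C(29,2)) < 1, then with positive probability no monochromatic K_29 exists, so R(29, 29) > n. The standard estimate C(n, 29) ≤ n^29/29! shows this inequality holds whenever n ≤ 2^(29/2) (since 29! · 2^(C(29,2) − 1) > 2^(29^2/2) ≥ n^29). Hence R(29, 29) > 2^(29/2) = 23170.475.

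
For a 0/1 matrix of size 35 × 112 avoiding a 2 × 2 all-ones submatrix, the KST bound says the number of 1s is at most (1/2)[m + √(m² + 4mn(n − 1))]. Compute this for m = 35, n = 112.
z(35, 112; 2, 2) ≤ (1/2)[35 + √(35² + 4·35·112·111)] = (1/2)[35 + √1741705] = 677.3684

Kővári–Sós–Turán: let r_1, ..., r_35 be the row sums and z = Σ r_i the total number of 1s. Each pair of columns can share at most one row with both entries 1 (else a 2×2 all-ones block appears), so Σ_i C(r_i, 2) ≤ C(112, 2) = 6216. By convexity Σ_i C(r_i, 2) ≥ 35·C(z/35, 2) = z(z − 35)/(2·35), giving z² − 35z − 35·112·111 ≤ 0 and hence z ≤ (1/2)[35 + √(1225 + 4·435120)] = (1/2)[35 + √1741705] ≈ (1/2)(35 + 1319.7367) = 677.3684.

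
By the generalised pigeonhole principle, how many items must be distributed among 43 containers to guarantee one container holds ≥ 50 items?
n = (50 − 1)·43 + 1 = 2108

By the generalised pigeonhole principle, to guarantee some box contains ≥ r objects we need more than (r − 1) · k objects total. Threshold: n = (r − 1) · k + 1. With r = 50 and k = 43: n = 49 · 43 + 1 = 2107 + 1 = 2108. For n = 2107 = 49 · 43, we can put exactly 49 objects in every box, avoiding 50 in any single one — so 2108 is tight.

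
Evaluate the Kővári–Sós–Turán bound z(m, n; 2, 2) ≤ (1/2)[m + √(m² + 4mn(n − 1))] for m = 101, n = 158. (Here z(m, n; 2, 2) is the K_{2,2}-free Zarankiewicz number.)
z(101, 158; 2, 2) ≤ (1/2)[101 + √(101² + 4·101·158·157)] = (1/2)[101 + √10031825] = 1634.1528

Kővári–Sós–Turán: let r_1, ..., r_101 be the row sums and z = Σ r_i the total number of 1s. Each pair of columns can share at most one row with both entries 1 (else a 2×2 all-ones block appears), so Σ_i C(r_i, 2) ≤ C(158, 2) = 12403. By convexity Σ_i C(r_i, 2) ≥ 101·C(z/101, 2) = z(z − 101)/(2·101), giving z² − 101z − 101·158·157 ≤ 0 and hence z ≤ (1/2)[101 + √(10201 + 4·2505406)] = (1/2)[101 + √10031825] ≈ (1/2)(101 + 3167.3056) = 1634.1528.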